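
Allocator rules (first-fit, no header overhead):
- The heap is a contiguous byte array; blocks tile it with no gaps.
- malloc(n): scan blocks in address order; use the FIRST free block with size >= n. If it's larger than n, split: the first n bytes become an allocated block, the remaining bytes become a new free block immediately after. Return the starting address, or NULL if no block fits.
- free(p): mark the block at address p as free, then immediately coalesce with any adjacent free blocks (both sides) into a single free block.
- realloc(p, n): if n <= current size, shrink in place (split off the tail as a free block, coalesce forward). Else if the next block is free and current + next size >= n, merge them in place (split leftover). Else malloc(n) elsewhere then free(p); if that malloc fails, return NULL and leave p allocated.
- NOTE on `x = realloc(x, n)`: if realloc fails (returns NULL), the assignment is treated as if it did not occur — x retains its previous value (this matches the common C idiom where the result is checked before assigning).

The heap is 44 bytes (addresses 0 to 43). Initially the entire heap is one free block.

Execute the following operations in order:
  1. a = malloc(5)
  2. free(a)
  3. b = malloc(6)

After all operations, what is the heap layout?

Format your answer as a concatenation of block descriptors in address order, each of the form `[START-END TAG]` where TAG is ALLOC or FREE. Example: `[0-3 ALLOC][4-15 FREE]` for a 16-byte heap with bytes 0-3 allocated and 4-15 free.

Op 1: a = malloc(5) -> a = 0; heap: [0-4 ALLOC][5-43 FREE]
Op 2: free(a) -> (freed a); heap: [0-43 FREE]
Op 3: b = malloc(6) -> b = 0; heap: [0-5 ALLOC][6-43 FREE]

Answer: [0-5 ALLOC][6-43 FREE]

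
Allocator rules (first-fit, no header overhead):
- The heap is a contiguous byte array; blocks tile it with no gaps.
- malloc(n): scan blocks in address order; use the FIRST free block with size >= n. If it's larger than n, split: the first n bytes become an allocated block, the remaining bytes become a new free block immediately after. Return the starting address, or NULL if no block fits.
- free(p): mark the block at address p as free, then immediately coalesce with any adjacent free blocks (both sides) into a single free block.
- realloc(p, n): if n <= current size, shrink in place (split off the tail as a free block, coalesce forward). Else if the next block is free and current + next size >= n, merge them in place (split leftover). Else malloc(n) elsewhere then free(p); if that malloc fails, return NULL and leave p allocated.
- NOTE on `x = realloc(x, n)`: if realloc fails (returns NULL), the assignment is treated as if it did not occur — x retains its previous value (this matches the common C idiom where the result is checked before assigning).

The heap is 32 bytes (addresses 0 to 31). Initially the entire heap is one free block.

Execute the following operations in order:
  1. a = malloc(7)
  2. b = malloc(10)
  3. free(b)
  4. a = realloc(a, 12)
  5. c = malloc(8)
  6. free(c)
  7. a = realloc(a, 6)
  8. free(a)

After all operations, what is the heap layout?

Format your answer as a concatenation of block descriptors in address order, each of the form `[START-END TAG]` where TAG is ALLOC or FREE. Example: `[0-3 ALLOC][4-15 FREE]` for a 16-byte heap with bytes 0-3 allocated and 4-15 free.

Answer: [0-31 FREE]

Derivation:
Op 1: a = malloc(7) -> a = 0; heap: [0-6 ALLOC][7-31 FREE]
Op 2: b = malloc(10) -> b = 7; heap: [0-6 ALLOC][7-16 ALLOC][17-31 FREE]
Op 3: free(b) -> (freed b); heap: [0-6 ALLOC][7-31 FREE]
Op 4: a = realloc(a, 12) -> a = 0; heap: [0-11 ALLOC][12-31 FREE]
Op 5: c = malloc(8) -> c = 12; heap: [0-11 ALLOC][12-19 ALLOC][20-31 FREE]
Op 6: free(c) -> (freed c); heap: [0-11 ALLOC][12-31 FREE]
Op 7: a = realloc(a, 6) -> a = 0; heap: [0-5 ALLOC][6-31 FREE]
Op 8: free(a) -> (freed a); heap: [0-31 FREE]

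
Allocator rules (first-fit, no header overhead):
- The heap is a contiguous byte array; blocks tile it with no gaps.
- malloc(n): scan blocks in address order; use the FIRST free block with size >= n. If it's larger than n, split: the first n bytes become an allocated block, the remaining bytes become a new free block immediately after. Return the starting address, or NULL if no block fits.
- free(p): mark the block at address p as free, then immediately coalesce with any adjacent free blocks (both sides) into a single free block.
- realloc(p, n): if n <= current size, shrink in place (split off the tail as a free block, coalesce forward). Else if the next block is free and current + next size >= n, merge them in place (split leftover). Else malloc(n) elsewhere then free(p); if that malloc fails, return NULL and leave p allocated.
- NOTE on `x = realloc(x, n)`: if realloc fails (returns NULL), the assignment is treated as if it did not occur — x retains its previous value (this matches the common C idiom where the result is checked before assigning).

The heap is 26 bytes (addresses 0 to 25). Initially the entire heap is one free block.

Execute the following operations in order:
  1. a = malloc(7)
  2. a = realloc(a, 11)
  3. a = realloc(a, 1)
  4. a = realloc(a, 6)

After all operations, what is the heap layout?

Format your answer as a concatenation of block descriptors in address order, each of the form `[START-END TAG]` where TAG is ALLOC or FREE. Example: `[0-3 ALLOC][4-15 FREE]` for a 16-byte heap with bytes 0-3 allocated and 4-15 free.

Answer: [0-5 ALLOC][6-25 FREE]

Derivation:
Op 1: a = malloc(7) -> a = 0; heap: [0-6 ALLOC][7-25 FREE]
Op 2: a = realloc(a, 11) -> a = 0; heap: [0-10 ALLOC][11-25 FREE]
Op 3: a = realloc(a, 1) -> a = 0; heap: [0-0 ALLOC][1-25 FREE]
Op 4: a = realloc(a, 6) -> a = 0; heap: [0-5 ALLOC][6-25 FREE]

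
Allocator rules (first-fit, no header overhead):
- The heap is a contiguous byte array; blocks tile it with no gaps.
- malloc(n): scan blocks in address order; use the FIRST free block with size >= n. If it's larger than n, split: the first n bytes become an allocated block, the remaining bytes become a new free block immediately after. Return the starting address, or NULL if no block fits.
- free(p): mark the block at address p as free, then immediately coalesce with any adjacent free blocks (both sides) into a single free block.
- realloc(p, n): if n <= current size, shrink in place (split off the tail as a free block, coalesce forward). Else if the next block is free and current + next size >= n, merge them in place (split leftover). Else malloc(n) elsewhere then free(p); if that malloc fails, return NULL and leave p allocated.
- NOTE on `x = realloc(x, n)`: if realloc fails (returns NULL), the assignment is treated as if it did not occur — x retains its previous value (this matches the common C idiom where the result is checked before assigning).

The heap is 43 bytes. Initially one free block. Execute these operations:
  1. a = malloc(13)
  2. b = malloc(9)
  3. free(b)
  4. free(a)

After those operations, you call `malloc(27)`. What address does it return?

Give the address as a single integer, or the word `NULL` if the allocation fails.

Op 1: a = malloc(13) -> a = 0; heap: [0-12 ALLOC][13-42 FREE]
Op 2: b = malloc(9) -> b = 13; heap: [0-12 ALLOC][13-21 ALLOC][22-42 FREE]
Op 3: free(b) -> (freed b); heap: [0-12 ALLOC][13-42 FREE]
Op 4: free(a) -> (freed a); heap: [0-42 FREE]
malloc(27): first-fit scan over [0-42 FREE] -> 0

Answer: 0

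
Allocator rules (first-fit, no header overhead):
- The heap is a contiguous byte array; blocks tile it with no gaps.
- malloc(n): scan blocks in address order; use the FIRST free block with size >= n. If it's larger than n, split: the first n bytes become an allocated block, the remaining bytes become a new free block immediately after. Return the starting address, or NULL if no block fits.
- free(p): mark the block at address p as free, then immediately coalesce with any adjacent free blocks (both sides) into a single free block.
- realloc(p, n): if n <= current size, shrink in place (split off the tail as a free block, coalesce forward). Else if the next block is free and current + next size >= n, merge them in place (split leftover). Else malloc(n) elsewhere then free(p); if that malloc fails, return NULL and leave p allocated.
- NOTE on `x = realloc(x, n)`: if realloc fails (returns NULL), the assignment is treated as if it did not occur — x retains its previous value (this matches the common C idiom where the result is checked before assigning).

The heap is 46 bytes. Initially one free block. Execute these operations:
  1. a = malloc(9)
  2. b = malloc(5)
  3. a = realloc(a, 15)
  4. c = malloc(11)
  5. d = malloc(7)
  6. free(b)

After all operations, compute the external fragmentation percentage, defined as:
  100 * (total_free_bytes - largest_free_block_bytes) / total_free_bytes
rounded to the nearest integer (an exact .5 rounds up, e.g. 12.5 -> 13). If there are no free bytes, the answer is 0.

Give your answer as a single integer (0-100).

Answer: 46

Derivation:
Op 1: a = malloc(9) -> a = 0; heap: [0-8 ALLOC][9-45 FREE]
Op 2: b = malloc(5) -> b = 9; heap: [0-8 ALLOC][9-13 ALLOC][14-45 FREE]
Op 3: a = realloc(a, 15) -> a = 14; heap: [0-8 FREE][9-13 ALLOC][14-28 ALLOC][29-45 FREE]
Op 4: c = malloc(11) -> c = 29; heap: [0-8 FREE][9-13 ALLOC][14-28 ALLOC][29-39 ALLOC][40-45 FREE]
Op 5: d = malloc(7) -> d = 0; heap: [0-6 ALLOC][7-8 FREE][9-13 ALLOC][14-28 ALLOC][29-39 ALLOC][40-45 FREE]
Op 6: free(b) -> (freed b); heap: [0-6 ALLOC][7-13 FREE][14-28 ALLOC][29-39 ALLOC][40-45 FREE]
Free blocks: [7 6] total_free=13 largest=7 -> 100*(13-7)/13 = 600/13 ≈ 46.154 -> rounds to 46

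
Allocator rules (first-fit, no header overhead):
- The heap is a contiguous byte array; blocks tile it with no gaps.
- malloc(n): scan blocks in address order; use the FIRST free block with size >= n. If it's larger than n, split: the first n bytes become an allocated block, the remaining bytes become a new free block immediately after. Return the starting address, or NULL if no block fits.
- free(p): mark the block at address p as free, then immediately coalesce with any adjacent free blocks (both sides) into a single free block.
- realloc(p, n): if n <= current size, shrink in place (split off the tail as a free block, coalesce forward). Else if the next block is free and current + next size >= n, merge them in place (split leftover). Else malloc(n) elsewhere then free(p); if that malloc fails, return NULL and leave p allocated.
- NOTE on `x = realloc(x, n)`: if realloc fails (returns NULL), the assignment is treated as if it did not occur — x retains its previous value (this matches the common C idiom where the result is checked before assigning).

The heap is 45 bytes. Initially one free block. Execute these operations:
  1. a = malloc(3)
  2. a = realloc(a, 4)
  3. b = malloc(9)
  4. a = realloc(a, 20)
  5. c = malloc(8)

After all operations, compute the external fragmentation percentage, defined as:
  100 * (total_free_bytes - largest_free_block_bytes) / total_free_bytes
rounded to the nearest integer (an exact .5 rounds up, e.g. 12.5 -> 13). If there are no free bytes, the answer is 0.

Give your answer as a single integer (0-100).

Op 1: a = malloc(3) -> a = 0; heap: [0-2 ALLOC][3-44 FREE]
Op 2: a = realloc(a, 4) -> a = 0; heap: [0-3 ALLOC][4-44 FREE]
Op 3: b = malloc(9) -> b = 4; heap: [0-3 ALLOC][4-12 ALLOC][13-44 FREE]
Op 4: a = realloc(a, 20) -> a = 13; heap: [0-3 FREE][4-12 ALLOC][13-32 ALLOC][33-44 FREE]
Op 5: c = malloc(8) -> c = 33; heap: [0-3 FREE][4-12 ALLOC][13-32 ALLOC][33-40 ALLOC][41-44 FREE]
Free blocks: [4 4] total_free=8 largest=4 -> 100*(8-4)/8 = 400/8 = 50

Answer: 50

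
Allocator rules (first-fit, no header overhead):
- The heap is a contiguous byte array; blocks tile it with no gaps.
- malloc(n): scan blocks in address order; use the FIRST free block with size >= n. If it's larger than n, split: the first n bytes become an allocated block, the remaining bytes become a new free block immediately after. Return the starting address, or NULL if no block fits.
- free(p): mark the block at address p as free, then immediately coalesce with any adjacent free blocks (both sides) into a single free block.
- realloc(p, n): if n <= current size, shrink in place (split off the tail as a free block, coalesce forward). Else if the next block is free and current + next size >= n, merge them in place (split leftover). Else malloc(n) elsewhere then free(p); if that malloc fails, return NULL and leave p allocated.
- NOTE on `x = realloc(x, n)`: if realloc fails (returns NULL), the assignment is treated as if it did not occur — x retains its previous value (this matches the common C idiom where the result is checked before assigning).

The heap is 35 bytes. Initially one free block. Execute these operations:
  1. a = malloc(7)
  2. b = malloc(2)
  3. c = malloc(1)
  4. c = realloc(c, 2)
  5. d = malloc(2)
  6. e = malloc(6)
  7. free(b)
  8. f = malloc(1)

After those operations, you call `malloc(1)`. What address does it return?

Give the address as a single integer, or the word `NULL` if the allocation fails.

Op 1: a = malloc(7) -> a = 0; heap: [0-6 ALLOC][7-34 FREE]
Op 2: b = malloc(2) -> b = 7; heap: [0-6 ALLOC][7-8 ALLOC][9-34 FREE]
Op 3: c = malloc(1) -> c = 9; heap: [0-6 ALLOC][7-8 ALLOC][9-9 ALLOC][10-34 FREE]
Op 4: c = realloc(c, 2) -> c = 9; heap: [0-6 ALLOC][7-8 ALLOC][9-10 ALLOC][11-34 FREE]
Op 5: d = malloc(2) -> d = 11; heap: [0-6 ALLOC][7-8 ALLOC][9-10 ALLOC][11-12 ALLOC][13-34 FREE]
Op 6: e = malloc(6) -> e = 13; heap: [0-6 ALLOC][7-8 ALLOC][9-10 ALLOC][11-12 ALLOC][13-18 ALLOC][19-34 FREE]
Op 7: free(b) -> (freed b); heap: [0-6 ALLOC][7-8 FREE][9-10 ALLOC][11-12 ALLOC][13-18 ALLOC][19-34 FREE]
Op 8: f = malloc(1) -> f = 7; heap: [0-6 ALLOC][7-7 ALLOC][8-8 FREE][9-10 ALLOC][11-12 ALLOC][13-18 ALLOC][19-34 FREE]
malloc(1): first-fit scan over [0-6 ALLOC][7-7 ALLOC][8-8 FREE][9-10 ALLOC][11-12 ALLOC][13-18 ALLOC][19-34 FREE] -> 8

Answer: 8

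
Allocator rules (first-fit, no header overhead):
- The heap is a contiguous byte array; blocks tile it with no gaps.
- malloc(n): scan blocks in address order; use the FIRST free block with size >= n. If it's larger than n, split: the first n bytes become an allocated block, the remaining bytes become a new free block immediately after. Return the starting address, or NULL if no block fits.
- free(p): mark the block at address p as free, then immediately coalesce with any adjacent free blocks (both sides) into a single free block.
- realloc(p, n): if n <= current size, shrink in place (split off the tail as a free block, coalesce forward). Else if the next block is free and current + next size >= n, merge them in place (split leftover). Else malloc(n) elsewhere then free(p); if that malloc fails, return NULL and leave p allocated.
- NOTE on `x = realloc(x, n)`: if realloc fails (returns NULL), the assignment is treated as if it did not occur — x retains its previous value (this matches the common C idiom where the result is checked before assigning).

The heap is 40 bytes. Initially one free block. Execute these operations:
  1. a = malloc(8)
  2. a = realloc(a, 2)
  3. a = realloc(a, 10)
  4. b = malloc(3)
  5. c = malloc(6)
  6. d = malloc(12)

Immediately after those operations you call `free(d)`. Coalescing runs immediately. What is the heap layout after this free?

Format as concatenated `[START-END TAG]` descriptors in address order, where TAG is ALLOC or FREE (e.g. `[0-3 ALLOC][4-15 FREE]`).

Answer: [0-9 ALLOC][10-12 ALLOC][13-18 ALLOC][19-39 FREE]

Derivation:
Op 1: a = malloc(8) -> a = 0; heap: [0-7 ALLOC][8-39 FREE]
Op 2: a = realloc(a, 2) -> a = 0; heap: [0-1 ALLOC][2-39 FREE]
Op 3: a = realloc(a, 10) -> a = 0; heap: [0-9 ALLOC][10-39 FREE]
Op 4: b = malloc(3) -> b = 10; heap: [0-9 ALLOC][10-12 ALLOC][13-39 FREE]
Op 5: c = malloc(6) -> c = 13; heap: [0-9 ALLOC][10-12 ALLOC][13-18 ALLOC][19-39 FREE]
Op 6: d = malloc(12) -> d = 19; heap: [0-9 ALLOC][10-12 ALLOC][13-18 ALLOC][19-30 ALLOC][31-39 FREE]
free(d): d = 19 -> block [19-30 ALLOC]; mark free, coalesce with adjacent free neighbors -> [0-9 ALLOC][10-12 ALLOC][13-18 ALLOC][19-39 FREE]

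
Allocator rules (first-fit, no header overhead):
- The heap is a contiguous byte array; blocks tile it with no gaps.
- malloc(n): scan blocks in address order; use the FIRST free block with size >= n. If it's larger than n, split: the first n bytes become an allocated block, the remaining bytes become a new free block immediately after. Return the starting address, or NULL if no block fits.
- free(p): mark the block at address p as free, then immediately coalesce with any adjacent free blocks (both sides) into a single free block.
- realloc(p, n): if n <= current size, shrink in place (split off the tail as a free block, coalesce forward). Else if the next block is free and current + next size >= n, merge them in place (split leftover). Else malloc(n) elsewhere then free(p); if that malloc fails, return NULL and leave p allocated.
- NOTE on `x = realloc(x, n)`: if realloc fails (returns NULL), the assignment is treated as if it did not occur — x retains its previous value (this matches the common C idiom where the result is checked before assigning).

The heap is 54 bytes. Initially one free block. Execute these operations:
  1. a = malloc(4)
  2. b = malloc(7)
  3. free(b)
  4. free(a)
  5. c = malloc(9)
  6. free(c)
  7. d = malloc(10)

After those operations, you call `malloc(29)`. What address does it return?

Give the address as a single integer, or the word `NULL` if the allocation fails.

Op 1: a = malloc(4) -> a = 0; heap: [0-3 ALLOC][4-53 FREE]
Op 2: b = malloc(7) -> b = 4; heap: [0-3 ALLOC][4-10 ALLOC][11-53 FREE]
Op 3: free(b) -> (freed b); heap: [0-3 ALLOC][4-53 FREE]
Op 4: free(a) -> (freed a); heap: [0-53 FREE]
Op 5: c = malloc(9) -> c = 0; heap: [0-8 ALLOC][9-53 FREE]
Op 6: free(c) -> (freed c); heap: [0-53 FREE]
Op 7: d = malloc(10) -> d = 0; heap: [0-9 ALLOC][10-53 FREE]
malloc(29): first-fit scan over [0-9 ALLOC][10-53 FREE] -> 10

Answer: 10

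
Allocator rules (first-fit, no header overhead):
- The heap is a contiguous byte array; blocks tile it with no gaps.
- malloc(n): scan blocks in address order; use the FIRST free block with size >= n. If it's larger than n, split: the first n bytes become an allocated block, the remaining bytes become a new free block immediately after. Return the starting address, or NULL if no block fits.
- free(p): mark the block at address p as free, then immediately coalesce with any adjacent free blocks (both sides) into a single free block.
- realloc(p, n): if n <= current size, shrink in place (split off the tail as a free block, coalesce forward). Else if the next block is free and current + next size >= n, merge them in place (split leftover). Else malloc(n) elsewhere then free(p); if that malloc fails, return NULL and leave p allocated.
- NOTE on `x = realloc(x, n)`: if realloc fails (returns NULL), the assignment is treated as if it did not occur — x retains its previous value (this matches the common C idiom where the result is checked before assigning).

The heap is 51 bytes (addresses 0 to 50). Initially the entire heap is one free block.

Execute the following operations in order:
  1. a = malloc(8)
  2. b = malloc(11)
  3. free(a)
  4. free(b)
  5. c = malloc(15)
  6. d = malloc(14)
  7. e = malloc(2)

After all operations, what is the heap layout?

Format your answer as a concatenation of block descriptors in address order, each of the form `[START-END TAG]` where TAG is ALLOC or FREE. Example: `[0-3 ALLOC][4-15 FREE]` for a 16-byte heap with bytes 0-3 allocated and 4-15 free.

Op 1: a = malloc(8) -> a = 0; heap: [0-7 ALLOC][8-50 FREE]
Op 2: b = malloc(11) -> b = 8; heap: [0-7 ALLOC][8-18 ALLOC][19-50 FREE]
Op 3: free(a) -> (freed a); heap: [0-7 FREE][8-18 ALLOC][19-50 FREE]
Op 4: free(b) -> (freed b); heap: [0-50 FREE]
Op 5: c = malloc(15) -> c = 0; heap: [0-14 ALLOC][15-50 FREE]
Op 6: d = malloc(14) -> d = 15; heap: [0-14 ALLOC][15-28 ALLOC][29-50 FREE]
Op 7: e = malloc(2) -> e = 29; heap: [0-14 ALLOC][15-28 ALLOC][29-30 ALLOC][31-50 FREE]

Answer: [0-14 ALLOC][15-28 ALLOC][29-30 ALLOC][31-50 FREE]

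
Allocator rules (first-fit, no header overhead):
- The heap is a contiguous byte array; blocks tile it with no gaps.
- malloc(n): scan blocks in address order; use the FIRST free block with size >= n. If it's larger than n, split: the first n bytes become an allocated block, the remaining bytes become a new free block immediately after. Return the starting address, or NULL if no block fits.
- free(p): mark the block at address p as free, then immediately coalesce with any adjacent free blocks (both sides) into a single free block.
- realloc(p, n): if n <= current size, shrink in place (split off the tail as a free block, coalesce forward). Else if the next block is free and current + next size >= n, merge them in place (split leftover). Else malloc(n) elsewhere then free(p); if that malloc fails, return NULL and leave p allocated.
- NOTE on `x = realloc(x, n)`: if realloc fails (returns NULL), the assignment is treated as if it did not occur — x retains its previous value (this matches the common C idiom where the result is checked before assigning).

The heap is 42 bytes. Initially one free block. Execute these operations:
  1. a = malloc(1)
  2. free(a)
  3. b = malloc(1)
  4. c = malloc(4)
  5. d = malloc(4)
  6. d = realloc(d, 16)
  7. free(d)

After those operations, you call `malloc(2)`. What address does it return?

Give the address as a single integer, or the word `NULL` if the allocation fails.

Op 1: a = malloc(1) -> a = 0; heap: [0-0 ALLOC][1-41 FREE]
Op 2: free(a) -> (freed a); heap: [0-41 FREE]
Op 3: b = malloc(1) -> b = 0; heap: [0-0 ALLOC][1-41 FREE]
Op 4: c = malloc(4) -> c = 1; heap: [0-0 ALLOC][1-4 ALLOC][5-41 FREE]
Op 5: d = malloc(4) -> d = 5; heap: [0-0 ALLOC][1-4 ALLOC][5-8 ALLOC][9-41 FREE]
Op 6: d = realloc(d, 16) -> d = 5; heap: [0-0 ALLOC][1-4 ALLOC][5-20 ALLOC][21-41 FREE]
Op 7: free(d) -> (freed d); heap: [0-0 ALLOC][1-4 ALLOC][5-41 FREE]
malloc(2): first-fit scan over [0-0 ALLOC][1-4 ALLOC][5-41 FREE] -> 5

Answer: 5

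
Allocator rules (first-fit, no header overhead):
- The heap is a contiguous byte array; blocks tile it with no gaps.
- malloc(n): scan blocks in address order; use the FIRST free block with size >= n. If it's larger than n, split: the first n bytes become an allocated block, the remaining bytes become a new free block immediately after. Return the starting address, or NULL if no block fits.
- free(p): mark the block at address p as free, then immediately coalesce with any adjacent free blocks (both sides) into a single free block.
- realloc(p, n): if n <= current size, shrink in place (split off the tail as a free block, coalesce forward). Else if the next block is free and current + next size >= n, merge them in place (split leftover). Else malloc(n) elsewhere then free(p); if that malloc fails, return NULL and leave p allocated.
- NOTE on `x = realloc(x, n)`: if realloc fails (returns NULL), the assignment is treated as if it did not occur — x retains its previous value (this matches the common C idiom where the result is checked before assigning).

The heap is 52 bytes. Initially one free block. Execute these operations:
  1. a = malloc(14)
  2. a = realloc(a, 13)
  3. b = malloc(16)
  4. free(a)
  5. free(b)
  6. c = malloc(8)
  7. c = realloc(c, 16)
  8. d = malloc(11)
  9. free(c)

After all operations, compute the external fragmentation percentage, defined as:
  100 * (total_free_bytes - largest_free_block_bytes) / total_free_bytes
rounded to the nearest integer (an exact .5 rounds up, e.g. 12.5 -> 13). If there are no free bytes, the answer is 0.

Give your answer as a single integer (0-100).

Answer: 39

Derivation:
Op 1: a = malloc(14) -> a = 0; heap: [0-13 ALLOC][14-51 FREE]
Op 2: a = realloc(a, 13) -> a = 0; heap: [0-12 ALLOC][13-51 FREE]
Op 3: b = malloc(16) -> b = 13; heap: [0-12 ALLOC][13-28 ALLOC][29-51 FREE]
Op 4: free(a) -> (freed a); heap: [0-12 FREE][13-28 ALLOC][29-51 FREE]
Op 5: free(b) -> (freed b); heap: [0-51 FREE]
Op 6: c = malloc(8) -> c = 0; heap: [0-7 ALLOC][8-51 FREE]
Op 7: c = realloc(c, 16) -> c = 0; heap: [0-15 ALLOC][16-51 FREE]
Op 8: d = malloc(11) -> d = 16; heap: [0-15 ALLOC][16-26 ALLOC][27-51 FREE]
Op 9: free(c) -> (freed c); heap: [0-15 FREE][16-26 ALLOC][27-51 FREE]
Free blocks: [16 25] total_free=41 largest=25 -> 100*(41-25)/41 = 1600/41 ≈ 39.024 -> rounds to 39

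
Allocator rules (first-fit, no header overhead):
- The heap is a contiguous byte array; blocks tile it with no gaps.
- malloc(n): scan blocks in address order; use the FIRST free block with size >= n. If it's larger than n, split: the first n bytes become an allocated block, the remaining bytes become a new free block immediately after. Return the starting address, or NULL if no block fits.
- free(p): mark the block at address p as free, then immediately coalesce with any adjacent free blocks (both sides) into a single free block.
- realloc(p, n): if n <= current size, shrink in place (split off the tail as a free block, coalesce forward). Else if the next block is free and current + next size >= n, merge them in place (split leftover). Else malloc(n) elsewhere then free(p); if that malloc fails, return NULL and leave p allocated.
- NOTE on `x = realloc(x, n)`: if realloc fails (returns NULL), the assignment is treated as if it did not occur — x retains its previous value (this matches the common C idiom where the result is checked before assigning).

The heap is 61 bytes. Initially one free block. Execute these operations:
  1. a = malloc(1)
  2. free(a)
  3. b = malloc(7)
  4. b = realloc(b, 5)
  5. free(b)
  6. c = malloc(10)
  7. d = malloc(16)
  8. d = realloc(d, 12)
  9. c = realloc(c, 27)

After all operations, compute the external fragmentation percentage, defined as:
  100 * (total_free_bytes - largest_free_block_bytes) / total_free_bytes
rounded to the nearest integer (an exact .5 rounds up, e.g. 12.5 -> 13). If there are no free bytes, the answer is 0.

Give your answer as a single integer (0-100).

Answer: 45

Derivation:
Op 1: a = malloc(1) -> a = 0; heap: [0-0 ALLOC][1-60 FREE]
Op 2: free(a) -> (freed a); heap: [0-60 FREE]
Op 3: b = malloc(7) -> b = 0; heap: [0-6 ALLOC][7-60 FREE]
Op 4: b = realloc(b, 5) -> b = 0; heap: [0-4 ALLOC][5-60 FREE]
Op 5: free(b) -> (freed b); heap: [0-60 FREE]
Op 6: c = malloc(10) -> c = 0; heap: [0-9 ALLOC][10-60 FREE]
Op 7: d = malloc(16) -> d = 10; heap: [0-9 ALLOC][10-25 ALLOC][26-60 FREE]
Op 8: d = realloc(d, 12) -> d = 10; heap: [0-9 ALLOC][10-21 ALLOC][22-60 FREE]
Op 9: c = realloc(c, 27) -> c = 22; heap: [0-9 FREE][10-21 ALLOC][22-48 ALLOC][49-60 FREE]
Free blocks: [10 12] total_free=22 largest=12 -> 100*(22-12)/22 = 1000/22 ≈ 45.455 -> rounds to 45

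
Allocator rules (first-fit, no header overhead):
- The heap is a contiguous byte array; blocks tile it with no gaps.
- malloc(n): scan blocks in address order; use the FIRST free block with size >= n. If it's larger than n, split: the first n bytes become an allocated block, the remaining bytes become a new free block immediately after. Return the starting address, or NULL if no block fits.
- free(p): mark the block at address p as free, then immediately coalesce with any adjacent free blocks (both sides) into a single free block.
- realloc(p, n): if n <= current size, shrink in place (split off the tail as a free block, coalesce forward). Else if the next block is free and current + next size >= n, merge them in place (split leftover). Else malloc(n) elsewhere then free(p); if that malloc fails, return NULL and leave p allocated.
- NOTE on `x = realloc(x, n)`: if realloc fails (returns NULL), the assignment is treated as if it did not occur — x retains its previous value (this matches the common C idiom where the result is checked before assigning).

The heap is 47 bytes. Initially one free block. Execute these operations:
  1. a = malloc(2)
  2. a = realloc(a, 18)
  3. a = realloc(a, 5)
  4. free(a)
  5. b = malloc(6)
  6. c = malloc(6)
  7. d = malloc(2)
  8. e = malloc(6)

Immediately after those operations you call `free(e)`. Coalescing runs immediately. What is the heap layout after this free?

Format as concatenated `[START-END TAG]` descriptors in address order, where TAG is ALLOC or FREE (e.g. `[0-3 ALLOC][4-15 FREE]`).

Op 1: a = malloc(2) -> a = 0; heap: [0-1 ALLOC][2-46 FREE]
Op 2: a = realloc(a, 18) -> a = 0; heap: [0-17 ALLOC][18-46 FREE]
Op 3: a = realloc(a, 5) -> a = 0; heap: [0-4 ALLOC][5-46 FREE]
Op 4: free(a) -> (freed a); heap: [0-46 FREE]
Op 5: b = malloc(6) -> b = 0; heap: [0-5 ALLOC][6-46 FREE]
Op 6: c = malloc(6) -> c = 6; heap: [0-5 ALLOC][6-11 ALLOC][12-46 FREE]
Op 7: d = malloc(2) -> d = 12; heap: [0-5 ALLOC][6-11 ALLOC][12-13 ALLOC][14-46 FREE]
Op 8: e = malloc(6) -> e = 14; heap: [0-5 ALLOC][6-11 ALLOC][12-13 ALLOC][14-19 ALLOC][20-46 FREE]
free(e): e = 14 -> block [14-19 ALLOC]; mark free, coalesce with adjacent free neighbors -> [0-5 ALLOC][6-11 ALLOC][12-13 ALLOC][14-46 FREE]

Answer: [0-5 ALLOC][6-11 ALLOC][12-13 ALLOC][14-46 FREE]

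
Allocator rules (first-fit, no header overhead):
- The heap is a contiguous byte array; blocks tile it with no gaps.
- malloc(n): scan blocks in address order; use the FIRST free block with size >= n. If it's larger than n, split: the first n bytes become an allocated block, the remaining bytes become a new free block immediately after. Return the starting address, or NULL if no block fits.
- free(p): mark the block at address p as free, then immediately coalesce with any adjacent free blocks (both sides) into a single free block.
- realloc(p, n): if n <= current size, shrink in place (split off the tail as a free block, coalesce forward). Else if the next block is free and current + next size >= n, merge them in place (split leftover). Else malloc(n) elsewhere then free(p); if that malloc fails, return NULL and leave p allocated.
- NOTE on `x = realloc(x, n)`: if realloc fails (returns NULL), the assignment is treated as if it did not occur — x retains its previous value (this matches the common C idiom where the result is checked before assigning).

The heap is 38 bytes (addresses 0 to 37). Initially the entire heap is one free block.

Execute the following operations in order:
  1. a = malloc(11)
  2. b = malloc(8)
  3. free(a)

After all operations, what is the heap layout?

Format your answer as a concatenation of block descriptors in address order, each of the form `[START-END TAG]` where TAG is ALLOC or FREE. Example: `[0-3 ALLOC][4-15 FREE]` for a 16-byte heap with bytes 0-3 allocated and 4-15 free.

Answer: [0-10 FREE][11-18 ALLOC][19-37 FREE]

Derivation:
Op 1: a = malloc(11) -> a = 0; heap: [0-10 ALLOC][11-37 FREE]
Op 2: b = malloc(8) -> b = 11; heap: [0-10 ALLOC][11-18 ALLOC][19-37 FREE]
Op 3: free(a) -> (freed a); heap: [0-10 FREE][11-18 ALLOC][19-37 FREE]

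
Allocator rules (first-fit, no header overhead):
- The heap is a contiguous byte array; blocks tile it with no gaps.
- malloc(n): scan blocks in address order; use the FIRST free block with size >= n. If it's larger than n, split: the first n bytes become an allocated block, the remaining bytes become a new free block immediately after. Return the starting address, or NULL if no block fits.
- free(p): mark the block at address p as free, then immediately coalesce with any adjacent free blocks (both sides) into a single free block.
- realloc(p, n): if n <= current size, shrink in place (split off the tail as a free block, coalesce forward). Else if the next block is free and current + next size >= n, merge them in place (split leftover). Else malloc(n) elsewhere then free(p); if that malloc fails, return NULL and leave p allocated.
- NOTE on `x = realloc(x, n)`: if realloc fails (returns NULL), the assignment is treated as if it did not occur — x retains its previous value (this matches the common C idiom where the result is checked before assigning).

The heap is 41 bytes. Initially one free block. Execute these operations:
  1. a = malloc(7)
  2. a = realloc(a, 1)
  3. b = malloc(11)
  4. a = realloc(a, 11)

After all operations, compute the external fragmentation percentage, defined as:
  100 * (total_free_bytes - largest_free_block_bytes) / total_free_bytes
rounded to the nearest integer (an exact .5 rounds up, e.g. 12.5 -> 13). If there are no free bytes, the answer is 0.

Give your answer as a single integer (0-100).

Answer: 5

Derivation:
Op 1: a = malloc(7) -> a = 0; heap: [0-6 ALLOC][7-40 FREE]
Op 2: a = realloc(a, 1) -> a = 0; heap: [0-0 ALLOC][1-40 FREE]
Op 3: b = malloc(11) -> b = 1; heap: [0-0 ALLOC][1-11 ALLOC][12-40 FREE]
Op 4: a = realloc(a, 11) -> a = 12; heap: [0-0 FREE][1-11 ALLOC][12-22 ALLOC][23-40 FREE]
Free blocks: [1 18] total_free=19 largest=18 -> 100*(19-18)/19 = 100/19 ≈ 5.263 -> rounds to 5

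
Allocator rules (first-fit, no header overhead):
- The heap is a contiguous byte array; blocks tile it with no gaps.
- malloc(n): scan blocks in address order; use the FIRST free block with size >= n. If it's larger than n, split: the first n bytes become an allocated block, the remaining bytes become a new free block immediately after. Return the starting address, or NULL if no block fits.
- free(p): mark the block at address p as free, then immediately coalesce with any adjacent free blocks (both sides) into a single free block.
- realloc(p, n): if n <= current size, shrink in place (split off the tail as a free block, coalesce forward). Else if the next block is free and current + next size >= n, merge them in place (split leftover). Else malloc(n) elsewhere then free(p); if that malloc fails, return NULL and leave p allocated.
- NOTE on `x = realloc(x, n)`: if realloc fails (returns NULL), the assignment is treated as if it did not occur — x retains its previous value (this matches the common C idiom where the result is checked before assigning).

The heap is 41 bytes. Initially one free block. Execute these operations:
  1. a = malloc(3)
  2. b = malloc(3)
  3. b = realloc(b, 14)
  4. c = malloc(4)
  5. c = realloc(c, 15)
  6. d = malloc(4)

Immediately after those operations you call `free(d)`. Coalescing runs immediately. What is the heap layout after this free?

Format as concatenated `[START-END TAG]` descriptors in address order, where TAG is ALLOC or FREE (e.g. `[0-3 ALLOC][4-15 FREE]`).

Op 1: a = malloc(3) -> a = 0; heap: [0-2 ALLOC][3-40 FREE]
Op 2: b = malloc(3) -> b = 3; heap: [0-2 ALLOC][3-5 ALLOC][6-40 FREE]
Op 3: b = realloc(b, 14) -> b = 3; heap: [0-2 ALLOC][3-16 ALLOC][17-40 FREE]
Op 4: c = malloc(4) -> c = 17; heap: [0-2 ALLOC][3-16 ALLOC][17-20 ALLOC][21-40 FREE]
Op 5: c = realloc(c, 15) -> c = 17; heap: [0-2 ALLOC][3-16 ALLOC][17-31 ALLOC][32-40 FREE]
Op 6: d = malloc(4) -> d = 32; heap: [0-2 ALLOC][3-16 ALLOC][17-31 ALLOC][32-35 ALLOC][36-40 FREE]
free(d): d = 32 -> block [32-35 ALLOC]; mark free, coalesce with adjacent free neighbors -> [0-2 ALLOC][3-16 ALLOC][17-31 ALLOC][32-40 FREE]

Answer: [0-2 ALLOC][3-16 ALLOC][17-31 ALLOC][32-40 FREE]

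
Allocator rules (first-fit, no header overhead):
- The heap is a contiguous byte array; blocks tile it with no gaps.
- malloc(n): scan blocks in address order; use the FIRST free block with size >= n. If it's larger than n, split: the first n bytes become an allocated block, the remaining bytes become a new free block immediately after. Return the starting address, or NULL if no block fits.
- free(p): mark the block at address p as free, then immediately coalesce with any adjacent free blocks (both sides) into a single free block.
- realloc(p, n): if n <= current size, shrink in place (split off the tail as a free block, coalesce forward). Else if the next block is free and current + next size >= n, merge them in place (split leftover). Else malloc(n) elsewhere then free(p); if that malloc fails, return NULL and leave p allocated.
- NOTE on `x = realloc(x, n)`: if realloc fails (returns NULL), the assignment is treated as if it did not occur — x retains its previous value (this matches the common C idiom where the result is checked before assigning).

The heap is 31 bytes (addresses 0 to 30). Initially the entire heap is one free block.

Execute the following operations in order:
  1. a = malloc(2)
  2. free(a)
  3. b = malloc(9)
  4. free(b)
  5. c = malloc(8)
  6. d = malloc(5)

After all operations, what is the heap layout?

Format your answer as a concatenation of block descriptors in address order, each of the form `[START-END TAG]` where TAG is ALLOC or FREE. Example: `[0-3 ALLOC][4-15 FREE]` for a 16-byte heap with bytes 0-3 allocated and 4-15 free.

Answer: [0-7 ALLOC][8-12 ALLOC][13-30 FREE]

Derivation:
Op 1: a = malloc(2) -> a = 0; heap: [0-1 ALLOC][2-30 FREE]
Op 2: free(a) -> (freed a); heap: [0-30 FREE]
Op 3: b = malloc(9) -> b = 0; heap: [0-8 ALLOC][9-30 FREE]
Op 4: free(b) -> (freed b); heap: [0-30 FREE]
Op 5: c = malloc(8) -> c = 0; heap: [0-7 ALLOC][8-30 FREE]
Op 6: d = malloc(5) -> d = 8; heap: [0-7 ALLOC][8-12 ALLOC][13-30 FREE]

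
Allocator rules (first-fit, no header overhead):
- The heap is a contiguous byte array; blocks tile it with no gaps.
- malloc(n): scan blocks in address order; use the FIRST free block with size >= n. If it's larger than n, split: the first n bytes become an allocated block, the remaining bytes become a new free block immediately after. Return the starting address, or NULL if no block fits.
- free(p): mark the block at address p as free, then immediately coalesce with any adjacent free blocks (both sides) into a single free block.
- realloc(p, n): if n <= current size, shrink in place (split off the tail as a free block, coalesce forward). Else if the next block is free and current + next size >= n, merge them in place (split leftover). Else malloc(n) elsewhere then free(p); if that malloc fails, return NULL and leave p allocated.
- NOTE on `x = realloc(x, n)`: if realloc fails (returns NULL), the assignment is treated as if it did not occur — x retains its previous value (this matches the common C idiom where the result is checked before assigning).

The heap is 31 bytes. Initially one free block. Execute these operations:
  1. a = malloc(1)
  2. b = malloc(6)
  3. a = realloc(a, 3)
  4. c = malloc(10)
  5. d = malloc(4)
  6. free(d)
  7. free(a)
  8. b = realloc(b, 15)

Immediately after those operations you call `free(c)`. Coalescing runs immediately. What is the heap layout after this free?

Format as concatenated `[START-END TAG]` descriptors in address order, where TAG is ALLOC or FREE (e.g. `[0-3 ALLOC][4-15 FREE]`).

Op 1: a = malloc(1) -> a = 0; heap: [0-0 ALLOC][1-30 FREE]
Op 2: b = malloc(6) -> b = 1; heap: [0-0 ALLOC][1-6 ALLOC][7-30 FREE]
Op 3: a = realloc(a, 3) -> a = 7; heap: [0-0 FREE][1-6 ALLOC][7-9 ALLOC][10-30 FREE]
Op 4: c = malloc(10) -> c = 10; heap: [0-0 FREE][1-6 ALLOC][7-9 ALLOC][10-19 ALLOC][20-30 FREE]
Op 5: d = malloc(4) -> d = 20; heap: [0-0 FREE][1-6 ALLOC][7-9 ALLOC][10-19 ALLOC][20-23 ALLOC][24-30 FREE]
Op 6: free(d) -> (freed d); heap: [0-0 FREE][1-6 ALLOC][7-9 ALLOC][10-19 ALLOC][20-30 FREE]
Op 7: free(a) -> (freed a); heap: [0-0 FREE][1-6 ALLOC][7-9 FREE][10-19 ALLOC][20-30 FREE]
Op 8: b = realloc(b, 15) -> NULL (b unchanged); heap: [0-0 FREE][1-6 ALLOC][7-9 FREE][10-19 ALLOC][20-30 FREE]
free(c): c = 10 -> block [10-19 ALLOC]; mark free, coalesce with adjacent free neighbors -> [0-0 FREE][1-6 ALLOC][7-30 FREE]

Answer: [0-0 FREE][1-6 ALLOC][7-30 FREE]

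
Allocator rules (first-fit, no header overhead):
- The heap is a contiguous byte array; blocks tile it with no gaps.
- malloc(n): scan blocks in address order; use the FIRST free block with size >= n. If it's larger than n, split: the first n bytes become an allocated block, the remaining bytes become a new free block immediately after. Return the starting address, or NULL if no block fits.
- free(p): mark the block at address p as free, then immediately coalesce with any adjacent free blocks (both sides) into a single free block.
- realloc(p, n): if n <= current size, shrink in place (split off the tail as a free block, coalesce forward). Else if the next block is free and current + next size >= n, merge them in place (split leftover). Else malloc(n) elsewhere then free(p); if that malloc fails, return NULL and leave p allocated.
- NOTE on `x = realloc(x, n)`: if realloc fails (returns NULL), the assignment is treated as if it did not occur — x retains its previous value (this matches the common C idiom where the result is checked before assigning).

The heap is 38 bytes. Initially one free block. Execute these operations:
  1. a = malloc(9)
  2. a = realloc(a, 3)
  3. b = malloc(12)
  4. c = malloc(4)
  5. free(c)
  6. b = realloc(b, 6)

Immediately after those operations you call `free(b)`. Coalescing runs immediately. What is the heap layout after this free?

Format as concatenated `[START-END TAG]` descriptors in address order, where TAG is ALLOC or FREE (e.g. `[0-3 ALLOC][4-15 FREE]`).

Answer: [0-2 ALLOC][3-37 FREE]

Derivation:
Op 1: a = malloc(9) -> a = 0; heap: [0-8 ALLOC][9-37 FREE]
Op 2: a = realloc(a, 3) -> a = 0; heap: [0-2 ALLOC][3-37 FREE]
Op 3: b = malloc(12) -> b = 3; heap: [0-2 ALLOC][3-14 ALLOC][15-37 FREE]
Op 4: c = malloc(4) -> c = 15; heap: [0-2 ALLOC][3-14 ALLOC][15-18 ALLOC][19-37 FREE]
Op 5: free(c) -> (freed c); heap: [0-2 ALLOC][3-14 ALLOC][15-37 FREE]
Op 6: b = realloc(b, 6) -> b = 3; heap: [0-2 ALLOC][3-8 ALLOC][9-37 FREE]
free(b): b = 3 -> block [3-8 ALLOC]; mark free, coalesce with adjacent free neighbors -> [0-2 ALLOC][3-37 FREE]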